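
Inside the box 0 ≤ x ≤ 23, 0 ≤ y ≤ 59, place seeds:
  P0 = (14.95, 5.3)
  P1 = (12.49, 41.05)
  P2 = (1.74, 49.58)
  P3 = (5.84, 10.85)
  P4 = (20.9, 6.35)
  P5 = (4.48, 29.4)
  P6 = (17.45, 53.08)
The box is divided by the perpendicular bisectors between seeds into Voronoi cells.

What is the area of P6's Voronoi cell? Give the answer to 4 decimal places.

1. box [0,23]×[0,59]: [(0, 0) (23, 0) (23, 59) (0, 59)]
2. ⊥bis P6·P0 via (16.2,29.19): [(0, 30.0376) (23, 28.8342) (23, 59) (0, 59)]  |A|=679.9739
3. ⊥bis P6·P1 via (14.97,47.065): [(0, 53.2372) (23, 43.7542) (23, 59) (0, 59)]  |A|=241.5991
4. ⊥bis P6·P2 via (9.595,51.33): [(10.0976, 49.0739) (23, 43.7542) (23, 59) (7.8862, 59)]  |A|=173.3639
5. ⊥bis P6·P3 via (11.645,31.965): [(10.0976, 49.0739) (23, 43.7542) (23, 59) (7.8862, 59)]  |A|=173.3639
6. ⊥bis P6·P4 via (19.175,29.715): [(10.0976, 49.0739) (23, 43.7542) (23, 59) (7.8862, 59)]  |A|=173.3639
7. ⊥bis P6·P5 via (10.965,41.24): [(10.0976, 49.0739) (23, 43.7542) (23, 59) (7.8862, 59)]  |A|=173.3639
8. canonical 4-gon: [(10.0976, 49.0739) (23, 43.7542) (23, 59) (7.8862, 59)]
9. shoelace: 173.3639

Area of P6's cell: 173.3639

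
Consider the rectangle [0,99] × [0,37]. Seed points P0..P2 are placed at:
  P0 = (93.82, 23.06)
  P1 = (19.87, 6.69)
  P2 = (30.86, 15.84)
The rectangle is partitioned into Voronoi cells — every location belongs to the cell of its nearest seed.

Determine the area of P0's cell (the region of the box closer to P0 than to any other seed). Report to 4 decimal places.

Area of P0's cell: 1352.3891

1. box [0,99]×[0,37]: [(0, 0) (99, 0) (99, 37) (0, 37)]
2. ⊥bis P0·P1 via (56.845,14.875): [(60.1378, 0) (99, 0) (99, 37) (51.9473, 37)]  |A|=1589.4257
3. ⊥bis P0·P2 via (62.34,19.45): [(64.5704, 0) (99, 0) (99, 37) (60.3274, 37)]  |A|=1352.3891
4. canonical 4-gon: [(64.5704, 0) (99, 0) (99, 37) (60.3274, 37)]
5. shoelace: 1352.3891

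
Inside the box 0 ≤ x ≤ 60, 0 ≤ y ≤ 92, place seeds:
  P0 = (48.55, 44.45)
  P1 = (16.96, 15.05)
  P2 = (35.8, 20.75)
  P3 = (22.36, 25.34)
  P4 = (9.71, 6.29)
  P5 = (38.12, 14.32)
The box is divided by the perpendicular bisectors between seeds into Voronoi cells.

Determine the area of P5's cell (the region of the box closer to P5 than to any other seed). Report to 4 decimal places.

1. box [0,60]×[0,92]: [(0, 0) (60, 0) (60, 92) (0, 92)]
2. ⊥bis P5·P0 via (43.335,29.385): [(0, 44.3861) (0, 0) (60, 0) (60, 23.6161)]  |A|=2040.0679
3. ⊥bis P5·P1 via (27.54,14.685): [(28.2276, 34.6147) (27.0334, 0) (60, 0) (60, 23.6161)]  |A|=945.7358
4. ⊥bis P5·P2 via (36.96,17.535): [(56.843, 24.709) (27.5208, 14.1293) (27.0334, 0) (60, 0) (60, 23.6161)]  |A|=649.1354
5. ⊥bis P5·P3 via (30.24,19.83): [(56.843, 24.709) (27.5208, 14.1293) (27.0334, 0) (60, 0) (60, 23.6161)]  |A|=649.1354
6. ⊥bis P5·P4 via (23.915,10.305): [(56.843, 24.709) (27.5208, 14.1293) (27.0334, 0) (60, 0) (60, 23.6161)]  |A|=649.1354
7. canonical 5-gon: [(56.843, 24.709) (27.5208, 14.1293) (27.0334, 0) (60, 0) (60, 23.6161)]
8. shoelace: 649.1354

Area of P5's cell: 649.1354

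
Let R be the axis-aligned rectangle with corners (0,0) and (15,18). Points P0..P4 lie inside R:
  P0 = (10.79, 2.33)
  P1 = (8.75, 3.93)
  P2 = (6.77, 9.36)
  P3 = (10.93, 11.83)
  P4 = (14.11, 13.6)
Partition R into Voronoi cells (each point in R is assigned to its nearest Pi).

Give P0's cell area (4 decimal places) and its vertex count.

1. box [0,15]×[0,18]: [(0, 0) (15, 0) (15, 18) (0, 18)]
2. ⊥bis P0·P1 via (9.77,3.13): [(7.3151, 0) (15, 0) (15, 9.7982)]  |A|=37.6493
3. ⊥bis P0·P2 via (8.78,5.845): [(14.4362, 9.0794) (7.3151, 0) (15, 0) (15, 9.4018)]  |A|=37.5375
4. ⊥bis P0·P3 via (10.86,7.08): [(12.8451, 7.0507) (7.3151, 0) (15, 0) (15, 7.019)]  |A|=34.6548
5. ⊥bis P0·P4 via (12.45,7.965): [(12.8451, 7.0507) (7.3151, 0) (15, 0) (15, 7.019)]  |A|=34.6548
6. canonical 4-gon: [(12.8451, 7.0507) (7.3151, 0) (15, 0) (15, 7.019)]
7. shoelace: 34.6548

Area of P0's cell: 34.6548 (4 vertices)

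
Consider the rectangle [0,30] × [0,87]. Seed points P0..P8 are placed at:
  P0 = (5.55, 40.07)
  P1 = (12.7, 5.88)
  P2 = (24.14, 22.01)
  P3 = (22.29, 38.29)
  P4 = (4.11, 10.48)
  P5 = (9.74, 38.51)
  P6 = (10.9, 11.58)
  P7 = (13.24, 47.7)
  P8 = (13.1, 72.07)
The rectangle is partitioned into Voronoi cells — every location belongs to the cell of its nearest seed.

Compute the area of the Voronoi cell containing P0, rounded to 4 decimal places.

1. box [0,30]×[0,87]: [(0, 0) (30, 0) (30, 87) (0, 87)]
2. ⊥bis P0·P1 via (9.125,22.975): [(0, 21.0667) (30, 27.3405) (30, 87) (0, 87)]  |A|=1883.8916
3. ⊥bis P0·P2 via (14.845,31.04): [(0, 21.0667) (6.4707, 22.4199) (30, 46.6397) (30, 87) (0, 87)]  |A|=1656.8424
4. ⊥bis P0·P3 via (13.92,39.18): [(0, 21.0667) (6.4707, 22.4199) (12.8344, 28.9704) (19.0048, 87) (0, 87)]  |A|=991.4147
5. ⊥bis P0·P4 via (4.83,25.275): [(0, 25.5101) (9.0451, 25.0699) (12.8344, 28.9704) (19.0048, 87) (0, 87)]  |A|=964.4879
6. ⊥bis P0·P5 via (7.645,39.29): [(0, 25.5101) (2.4698, 25.3899) (16.4449, 62.9257) (19.0048, 87) (0, 87)]  |A|=781.5548
7. ⊥bis P0·P6 via (8.225,25.825): [(0, 25.5101) (2.4698, 25.3899) (16.4449, 62.9257) (19.0048, 87) (0, 87)]  |A|=781.5548
8. ⊥bis P0·P7 via (9.395,43.885): [(0, 53.3539) (0, 25.5101) (2.4698, 25.3899) (9.3665, 43.9137)]  |A|=153.6887
9. ⊥bis P0·P8 via (9.325,56.07): [(0, 53.3539) (0, 25.5101) (2.4698, 25.3899) (9.3665, 43.9137)]  |A|=153.6887
10. canonical 4-gon: [(0, 53.3539) (0, 25.5101) (2.4698, 25.3899) (9.3665, 43.9137)]
11. shoelace: 153.6887

Area of P0's cell: 153.6887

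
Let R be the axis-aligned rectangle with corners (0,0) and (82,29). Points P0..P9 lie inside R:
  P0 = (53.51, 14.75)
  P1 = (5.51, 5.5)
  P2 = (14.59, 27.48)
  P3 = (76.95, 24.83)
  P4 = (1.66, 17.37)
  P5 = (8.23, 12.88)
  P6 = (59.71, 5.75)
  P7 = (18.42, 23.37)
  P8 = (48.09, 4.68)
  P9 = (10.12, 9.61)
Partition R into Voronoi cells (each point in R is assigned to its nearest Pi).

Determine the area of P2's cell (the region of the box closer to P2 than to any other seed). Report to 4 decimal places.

Area of P2's cell: 80.2085

1. box [0,82]×[0,29]: [(0, 0) (82, 0) (82, 29) (0, 29)]
2. ⊥bis P2·P0 via (34.05,21.115): [(0, 0) (27.1437, 0) (36.629, 29) (0, 29)]  |A|=924.7044
3. ⊥bis P2·P1 via (10.05,16.49): [(0, 20.6417) (29.8605, 8.3062) (36.629, 29) (0, 29)]  |A|=503.7881
4. ⊥bis P2·P3 via (45.77,26.155): [(0, 20.6417) (29.8605, 8.3062) (36.629, 29) (0, 29)]  |A|=503.7881
5. ⊥bis P2·P4 via (8.125,22.425): [(14.0613, 14.8329) (29.8605, 8.3062) (36.629, 29) (2.984, 29)]  |A|=423.8868
6. ⊥bis P2·P5 via (11.41,20.18): [(9.0902, 21.1905) (30.9588, 11.6642) (36.629, 29) (2.984, 29)]  |A|=347.9378
7. ⊥bis P2·P6 via (37.15,16.615): [(9.0902, 21.1905) (30.9588, 11.6642) (36.629, 29) (2.984, 29)]  |A|=347.9378
8. ⊥bis P2·P7 via (16.505,25.425): [(9.0902, 21.1905) (11.0465, 20.3384) (20.3414, 29) (2.984, 29)]  |A|=80.2085
9. ⊥bis P2·P8 via (31.34,16.08): [(9.0902, 21.1905) (11.0465, 20.3384) (20.3414, 29) (2.984, 29)]  |A|=80.2085
10. ⊥bis P2·P9 via (12.355,18.545): [(9.0902, 21.1905) (11.0465, 20.3384) (20.3414, 29) (2.984, 29)]  |A|=80.2085
11. canonical 4-gon: [(9.0902, 21.1905) (11.0465, 20.3384) (20.3414, 29) (2.984, 29)]
12. shoelace: 80.2085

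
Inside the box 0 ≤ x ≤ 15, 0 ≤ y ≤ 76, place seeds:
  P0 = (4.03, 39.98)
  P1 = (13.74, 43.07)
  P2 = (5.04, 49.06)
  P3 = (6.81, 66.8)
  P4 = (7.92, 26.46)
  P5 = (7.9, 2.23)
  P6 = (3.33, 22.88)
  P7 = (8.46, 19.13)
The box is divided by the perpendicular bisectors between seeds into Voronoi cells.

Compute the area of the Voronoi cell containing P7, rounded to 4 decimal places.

1. box [0,15]×[0,76]: [(0, 0) (15, 0) (15, 76) (0, 76)]
2. ⊥bis P7·P0 via (6.245,29.555): [(0, 28.2281) (0, 0) (15, 0) (15, 31.4152)]  |A|=447.3247
3. ⊥bis P7·P1 via (11.1,31.1): [(12.2858, 30.8385) (0, 28.2281) (0, 0) (15, 0) (15, 30.2398)]  |A|=445.7297
4. ⊥bis P7·P2 via (6.75,34.095): [(12.2858, 30.8385) (0, 28.2281) (0, 0) (15, 0) (15, 30.2398)]  |A|=445.7297
5. ⊥bis P7·P3 via (7.635,42.965): [(12.2858, 30.8385) (0, 28.2281) (0, 0) (15, 0) (15, 30.2398)]  |A|=445.7297
6. ⊥bis P7·P4 via (8.19,22.795): [(0, 22.1916) (0, 0) (15, 0) (15, 23.2967)]  |A|=341.1625
7. ⊥bis P7·P5 via (8.18,10.68): [(0, 22.1916) (0, 10.9511) (15, 10.454) (15, 23.2967)]  |A|=180.6245
8. ⊥bis P7·P6 via (5.895,21.005): [(7.1473, 22.7182) (0, 12.9406) (0, 10.9511) (15, 10.454) (15, 23.2967)]  |A|=147.5645
9. canonical 5-gon: [(7.1473, 22.7182) (0, 12.9406) (0, 10.9511) (15, 10.454) (15, 23.2967)]
10. shoelace: 147.5645

Area of P7's cell: 147.5645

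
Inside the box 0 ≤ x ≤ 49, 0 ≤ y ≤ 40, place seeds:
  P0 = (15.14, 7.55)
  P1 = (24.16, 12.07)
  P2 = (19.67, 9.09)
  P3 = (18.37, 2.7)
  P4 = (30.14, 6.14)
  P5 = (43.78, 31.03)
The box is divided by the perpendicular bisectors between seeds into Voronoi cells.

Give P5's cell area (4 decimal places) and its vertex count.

Area of P5's cell: 521.8068 (4 vertices)

1. box [0,49]×[0,40]: [(0, 0) (49, 0) (49, 40) (0, 40)]
2. ⊥bis P5·P0 via (29.46,19.29): [(45.2746, 0) (49, 0) (49, 40) (12.4813, 40)]  |A|=804.8832
3. ⊥bis P5·P1 via (33.97,21.55): [(49, 5.9968) (49, 40) (16.1406, 40)]  |A|=558.6616
4. ⊥bis P5·P2 via (31.725,20.06): [(49, 5.9968) (49, 40) (16.1406, 40)]  |A|=558.6616
5. ⊥bis P5·P3 via (31.075,16.865): [(49, 5.9968) (49, 40) (16.1406, 40)]  |A|=558.6616
6. ⊥bis P5·P4 via (36.96,18.585): [(36.6948, 18.7303) (49, 11.9869) (49, 40) (16.1406, 40)]  |A|=521.8068
7. canonical 4-gon: [(36.6948, 18.7303) (49, 11.9869) (49, 40) (16.1406, 40)]
8. shoelace: 521.8068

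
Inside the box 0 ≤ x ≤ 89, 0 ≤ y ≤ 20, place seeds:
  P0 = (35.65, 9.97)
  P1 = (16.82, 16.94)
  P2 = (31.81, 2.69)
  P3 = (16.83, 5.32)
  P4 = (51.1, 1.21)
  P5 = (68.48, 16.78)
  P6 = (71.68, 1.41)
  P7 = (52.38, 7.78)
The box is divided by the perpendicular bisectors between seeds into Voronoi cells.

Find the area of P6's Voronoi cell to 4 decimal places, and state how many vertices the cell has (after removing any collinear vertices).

1. box [0,89]×[0,20]: [(0, 0) (89, 0) (89, 20) (0, 20)]
2. ⊥bis P6·P0 via (53.665,5.69): [(52.3132, 0) (89, 0) (89, 20) (57.0648, 20)]  |A|=686.2206
3. ⊥bis P6·P1 via (44.25,9.175): [(52.3132, 0) (89, 0) (89, 20) (57.0648, 20)]  |A|=686.2206
4. ⊥bis P6·P2 via (51.745,2.05): [(52.3132, 0) (89, 0) (89, 20) (57.0648, 20)]  |A|=686.2206
5. ⊥bis P6·P3 via (44.255,3.365): [(52.3132, 0) (89, 0) (89, 20) (57.0648, 20)]  |A|=686.2206
6. ⊥bis P6·P4 via (61.39,1.31): [(61.4027, 0) (89, 0) (89, 20) (61.2084, 20)]  |A|=553.889
7. ⊥bis P6·P5 via (70.08,9.095): [(61.332, 7.2737) (61.4027, 0) (89, 0) (89, 13.0341)]  |A|=280.6805
8. ⊥bis P6·P7 via (62.03,4.595): [(63.0308, 7.6274) (61.3773, 2.6174) (61.4027, 0) (89, 0) (89, 13.0341)]  |A|=276.7175
9. canonical 5-gon: [(63.0308, 7.6274) (61.3773, 2.6174) (61.4027, 0) (89, 0) (89, 13.0341)]
10. shoelace: 276.7175

Area of P6's cell: 276.7175 (5 vertices)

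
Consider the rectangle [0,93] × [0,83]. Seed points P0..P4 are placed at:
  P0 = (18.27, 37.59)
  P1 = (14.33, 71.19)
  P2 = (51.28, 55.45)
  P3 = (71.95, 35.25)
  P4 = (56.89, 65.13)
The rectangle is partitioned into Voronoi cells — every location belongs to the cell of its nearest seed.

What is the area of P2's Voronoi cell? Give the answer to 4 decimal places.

Area of P2's cell: 805.8682

1. box [0,93]×[0,83]: [(0, 0) (93, 0) (93, 83) (0, 83)]
2. ⊥bis P2·P0 via (34.775,46.52): [(59.9446, 0) (93, 0) (93, 83) (15.0376, 83)]  |A|=4607.2419
3. ⊥bis P2·P1 via (32.805,63.32): [(29.6688, 55.9576) (59.9446, 0) (93, 0) (93, 83) (41.1883, 83)]  |A|=4253.6531
4. ⊥bis P2·P3 via (61.615,45.35): [(29.6688, 55.9576) (44.7469, 28.0894) (93, 77.4652) (93, 83) (41.1883, 83)]  |A|=1920.4288
5. ⊥bis P2·P4 via (54.085,60.29): [(35.9832, 70.7808) (29.6688, 55.9576) (44.7469, 28.0894) (68.2134, 52.1019)]  |A|=805.8682
6. canonical 4-gon: [(35.9832, 70.7808) (29.6688, 55.9576) (44.7469, 28.0894) (68.2134, 52.1019)]
7. shoelace: 805.8682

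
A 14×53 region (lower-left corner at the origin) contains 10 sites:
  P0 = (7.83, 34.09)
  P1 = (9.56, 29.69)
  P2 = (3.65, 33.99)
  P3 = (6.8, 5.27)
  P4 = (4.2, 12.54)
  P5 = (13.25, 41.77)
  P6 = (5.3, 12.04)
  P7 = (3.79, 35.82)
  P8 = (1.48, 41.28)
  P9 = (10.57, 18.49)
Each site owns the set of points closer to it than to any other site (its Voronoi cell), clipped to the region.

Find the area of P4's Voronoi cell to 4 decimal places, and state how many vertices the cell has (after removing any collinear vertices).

1. box [0,14]×[0,53]: [(0, 0) (14, 0) (14, 53) (0, 53)]
2. ⊥bis P4·P0 via (6.015,23.315): [(0, 24.3282) (0, 0) (14, 0) (14, 21.97)]  |A|=324.0871
3. ⊥bis P4·P1 via (6.88,21.115): [(0, 23.2653) (0, 0) (14, 0) (14, 18.8897)]  |A|=295.0849
4. ⊥bis P4·P2 via (3.925,23.265): [(0.2983, 23.172) (0, 23.1644) (0, 0) (14, 0) (14, 18.8897)]  |A|=295.0699
5. ⊥bis P4·P3 via (5.5,8.905): [(0.2983, 23.172) (0, 23.1644) (0, 6.938) (14, 11.9449) (14, 18.8897)]  |A|=162.8896
6. ⊥bis P4·P5 via (8.725,27.155): [(0.2983, 23.172) (0, 23.1644) (0, 6.938) (14, 11.9449) (14, 18.8897)]  |A|=162.8896
7. ⊥bis P4·P6 via (4.75,12.29): [(8.5273, 20.6001) (0.2983, 23.172) (0, 23.1644) (0, 6.938) (2.7671, 7.9276)]  |A|=84.2818
8. ⊥bis P4·P7 via (3.995,24.18): [(8.5273, 20.6001) (0.2983, 23.172) (0, 23.1644) (0, 6.938) (2.7671, 7.9276)]  |A|=84.2818
9. ⊥bis P4·P8 via (2.84,26.91): [(8.5273, 20.6001) (0.2983, 23.172) (0, 23.1644) (0, 6.938) (2.7671, 7.9276)]  |A|=84.2818
10. ⊥bis P4·P9 via (7.385,15.515): [(6.5986, 16.3569) (0.2344, 23.1704) (0, 23.1644) (0, 6.938) (2.7671, 7.9276)]  |A|=64.1197
11. canonical 5-gon: [(6.5986, 16.3569) (0.2344, 23.1704) (0, 23.1644) (0, 6.938) (2.7671, 7.9276)]
12. shoelace: 64.1197

Area of P4's cell: 64.1197 (5 vertices)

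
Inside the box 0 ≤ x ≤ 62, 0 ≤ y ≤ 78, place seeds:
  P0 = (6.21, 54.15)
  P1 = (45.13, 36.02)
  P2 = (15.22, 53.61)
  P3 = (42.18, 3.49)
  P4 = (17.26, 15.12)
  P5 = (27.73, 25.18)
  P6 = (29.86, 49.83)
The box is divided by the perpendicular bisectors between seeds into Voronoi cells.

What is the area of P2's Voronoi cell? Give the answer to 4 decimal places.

1. box [0,62]×[0,78]: [(0, 0) (62, 0) (62, 78) (0, 78)]
2. ⊥bis P2·P0 via (10.715,53.88): [(7.4858, 0) (62, 0) (62, 78) (12.1606, 78)]  |A|=4069.7911
3. ⊥bis P2·P1 via (30.175,44.815): [(7.9018, 6.9417) (49.691, 78) (12.1606, 78)]  |A|=1333.4232
4. ⊥bis P2·P3 via (28.7,28.55): [(8.5472, 17.7096) (16.866, 22.1844) (49.691, 78) (12.1606, 78)]  |A|=1290.0793
5. ⊥bis P2·P4 via (16.24,34.365): [(9.5241, 34.0091) (24.28, 34.7911) (49.691, 78) (12.1606, 78)]  |A|=1134.3562
6. ⊥bis P2·P5 via (21.475,39.395): [(9.5319, 34.1397) (28.9121, 42.6675) (49.691, 78) (12.1606, 78)]  |A|=1076.8231
7. ⊥bis P2·P6 via (22.54,51.72): [(9.5319, 34.1397) (19.0863, 38.3439) (29.3254, 78) (12.1606, 78)]  |A|=544.3492
8. canonical 4-gon: [(9.5319, 34.1397) (19.0863, 38.3439) (29.3254, 78) (12.1606, 78)]
9. shoelace: 544.3492

Area of P2's cell: 544.3492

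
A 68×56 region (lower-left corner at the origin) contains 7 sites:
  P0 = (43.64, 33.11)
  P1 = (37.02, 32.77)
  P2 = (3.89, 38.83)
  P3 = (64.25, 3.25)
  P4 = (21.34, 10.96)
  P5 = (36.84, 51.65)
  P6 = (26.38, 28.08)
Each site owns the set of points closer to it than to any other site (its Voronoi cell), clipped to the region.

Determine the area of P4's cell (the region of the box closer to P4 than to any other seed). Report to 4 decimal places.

Area of P4's cell: 809.4951

1. box [0,68]×[0,56]: [(0, 0) (68, 0) (68, 56) (0, 56)]
2. ⊥bis P4·P0 via (32.49,22.035): [(0, 54.745) (0, 0) (54.3768, 0)]  |A|=1488.4291
3. ⊥bis P4·P1 via (29.18,21.865): [(41.3481, 13.1169) (0, 42.8436) (0, 0) (54.3768, 0)]  |A|=1242.3776
4. ⊥bis P4·P2 via (12.615,24.895): [(41.3481, 13.1169) (19.2163, 29.0282) (0, 16.9965) (0, 0) (54.3768, 0)]  |A|=994.0345
5. ⊥bis P4·P3 via (42.795,7.105): [(43.4881, 10.9624) (41.3481, 13.1169) (19.2163, 29.0282) (0, 16.9965) (0, 0) (41.5184, 0)]  |A|=923.5549
6. ⊥bis P4·P5 via (29.09,31.305): [(43.4881, 10.9624) (41.3481, 13.1169) (19.2163, 29.0282) (0, 16.9965) (0, 0) (41.5184, 0)]  |A|=923.5549
7. ⊥bis P4·P6 via (23.86,19.52): [(43.4881, 10.9624) (41.3481, 13.1169) (38.3926, 15.2417) (10.3722, 23.4907) (0, 16.9965) (0, 0) (41.5184, 0)]  |A|=809.4951
8. canonical 7-gon: [(43.4881, 10.9624) (41.3481, 13.1169) (38.3926, 15.2417) (10.3722, 23.4907) (0, 16.9965) (0, 0) (41.5184, 0)]
9. shoelace: 809.4951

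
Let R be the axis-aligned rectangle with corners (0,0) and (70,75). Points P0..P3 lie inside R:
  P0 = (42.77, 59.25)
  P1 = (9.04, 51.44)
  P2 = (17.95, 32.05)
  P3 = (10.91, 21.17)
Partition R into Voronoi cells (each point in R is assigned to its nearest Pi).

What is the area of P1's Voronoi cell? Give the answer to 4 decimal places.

1. box [0,70]×[0,75]: [(0, 0) (70, 0) (70, 75) (0, 75)]
2. ⊥bis P1·P0 via (25.905,55.345): [(0, 0) (38.7198, 0) (21.354, 75) (0, 75)]  |A|=2252.7685
3. ⊥bis P1·P2 via (13.495,41.745): [(0, 35.5438) (27.5578, 48.207) (21.354, 75) (0, 75)]  |A|=829.7298
4. ⊥bis P1·P3 via (9.975,36.305): [(0, 35.6888) (0.3644, 35.7113) (27.5578, 48.207) (21.354, 75) (0, 75)]  |A|=829.7033
5. canonical 5-gon: [(0, 35.6888) (0.3644, 35.7113) (27.5578, 48.207) (21.354, 75) (0, 75)]
6. shoelace: 829.7033

Area of P1's cell: 829.7033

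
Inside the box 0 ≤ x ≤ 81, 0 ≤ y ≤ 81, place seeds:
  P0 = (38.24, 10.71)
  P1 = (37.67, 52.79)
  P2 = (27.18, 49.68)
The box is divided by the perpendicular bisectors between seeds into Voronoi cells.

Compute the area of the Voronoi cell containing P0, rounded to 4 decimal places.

Area of P0's cell: 2377.3454

1. box [0,81]×[0,81]: [(0, 0) (81, 0) (81, 81) (0, 81)]
2. ⊥bis P0·P1 via (37.955,31.75): [(0, 31.2359) (0, 0) (81, 0) (81, 32.3331)]  |A|=2574.5424
3. ⊥bis P0·P2 via (32.71,30.195): [(38.2008, 31.7533) (0, 20.9116) (0, 0) (81, 0) (81, 32.3331)]  |A|=2377.3454
4. canonical 5-gon: [(38.2008, 31.7533) (0, 20.9116) (0, 0) (81, 0) (81, 32.3331)]
5. shoelace: 2377.3454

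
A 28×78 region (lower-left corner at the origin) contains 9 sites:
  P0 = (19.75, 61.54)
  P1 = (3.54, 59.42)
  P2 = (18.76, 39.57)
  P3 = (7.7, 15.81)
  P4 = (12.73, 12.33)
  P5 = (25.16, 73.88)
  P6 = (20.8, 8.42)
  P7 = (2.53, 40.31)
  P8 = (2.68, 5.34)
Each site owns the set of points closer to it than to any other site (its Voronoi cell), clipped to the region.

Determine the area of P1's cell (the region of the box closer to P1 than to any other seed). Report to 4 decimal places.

1. box [0,28]×[0,78]: [(0, 0) (28, 0) (28, 78) (0, 78)]
2. ⊥bis P1·P0 via (11.645,60.48): [(0, 0) (19.5548, 0) (9.3537, 78) (0, 78)]  |A|=1127.4299
3. ⊥bis P1·P2 via (11.15,49.495): [(0, 40.9457) (12.9056, 50.8411) (9.3537, 78) (0, 78)]  |A|=366.1216
4. ⊥bis P1·P3 via (5.62,37.615): [(0, 40.9457) (12.9056, 50.8411) (9.3537, 78) (0, 78)]  |A|=366.1216
5. ⊥bis P1·P4 via (8.135,35.875): [(0, 40.9457) (12.9056, 50.8411) (9.3537, 78) (0, 78)]  |A|=366.1216
6. ⊥bis P1·P5 via (14.35,66.65): [(0, 40.9457) (12.9056, 50.8411) (9.9844, 73.1773) (6.7588, 78) (0, 78)]  |A|=359.8645
7. ⊥bis P1·P6 via (12.17,33.92): [(0, 40.9457) (12.9056, 50.8411) (9.9844, 73.1773) (6.7588, 78) (0, 78)]  |A|=359.8645
8. ⊥bis P1·P7 via (3.035,49.865): [(0, 50.0254) (11.0781, 49.4399) (12.9056, 50.8411) (9.9844, 73.1773) (6.7588, 78) (0, 78)]  |A|=309.5715
9. ⊥bis P1·P8 via (3.11,32.38): [(0, 50.0254) (11.0781, 49.4399) (12.9056, 50.8411) (9.9844, 73.1773) (6.7588, 78) (0, 78)]  |A|=309.5715
10. canonical 6-gon: [(0, 50.0254) (11.0781, 49.4399) (12.9056, 50.8411) (9.9844, 73.1773) (6.7588, 78) (0, 78)]
11. shoelace: 309.5715

Area of P1's cell: 309.5715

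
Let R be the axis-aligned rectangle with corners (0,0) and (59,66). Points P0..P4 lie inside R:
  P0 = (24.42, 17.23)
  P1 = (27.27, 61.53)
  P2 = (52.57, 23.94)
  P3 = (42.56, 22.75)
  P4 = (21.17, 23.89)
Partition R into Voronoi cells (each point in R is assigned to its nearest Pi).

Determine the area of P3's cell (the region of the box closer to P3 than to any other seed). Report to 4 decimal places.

Area of P3's cell: 585.6116

1. box [0,59]×[0,66]: [(0, 0) (59, 0) (59, 66) (0, 66)]
2. ⊥bis P3·P0 via (33.49,19.99): [(39.573, 0) (59, 0) (59, 66) (19.4892, 66)]  |A|=1944.9501
3. ⊥bis P3·P1 via (34.915,42.14): [(27.6245, 39.2655) (39.573, 0) (59, 0) (59, 51.6361)]  |A|=1191.4621
4. ⊥bis P3·P2 via (47.565,23.345): [(44.8643, 46.0628) (27.6245, 39.2655) (39.573, 0) (50.3403, 0)]  |A|=627.0601
5. ⊥bis P3·P4 via (31.865,23.32): [(44.8643, 46.0628) (32.8241, 41.3156) (31.9562, 25.0305) (39.573, 0) (50.3403, 0)]  |A|=585.6116
6. canonical 5-gon: [(44.8643, 46.0628) (32.8241, 41.3156) (31.9562, 25.0305) (39.573, 0) (50.3403, 0)]
7. shoelace: 585.6116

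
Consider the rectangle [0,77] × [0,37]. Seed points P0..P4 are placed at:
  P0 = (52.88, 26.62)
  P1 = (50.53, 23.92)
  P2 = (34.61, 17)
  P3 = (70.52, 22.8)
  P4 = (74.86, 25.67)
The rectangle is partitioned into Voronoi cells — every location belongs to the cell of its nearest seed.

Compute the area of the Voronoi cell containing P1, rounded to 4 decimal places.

Area of P1's cell: 402.0584

1. box [0,77]×[0,37]: [(0, 0) (77, 0) (77, 37) (0, 37)]
2. ⊥bis P1·P0 via (51.705,25.27): [(0, 0) (77, 0) (77, 3.254) (38.228, 37) (0, 37)]  |A|=2194.7993
3. ⊥bis P1·P2 via (42.57,20.46): [(51.4634, 0) (77, 0) (77, 3.254) (38.228, 37) (35.3805, 37)]  |A|=588.1868
4. ⊥bis P1·P3 via (60.525,23.36): [(51.4634, 0) (59.2162, 0) (60.2169, 17.8615) (38.228, 37) (35.3805, 37)]  |A|=402.0584
5. ⊥bis P1·P4 via (62.695,24.795): [(51.4634, 0) (59.2162, 0) (60.2169, 17.8615) (38.228, 37) (35.3805, 37)]  |A|=402.0584
6. canonical 5-gon: [(51.4634, 0) (59.2162, 0) (60.2169, 17.8615) (38.228, 37) (35.3805, 37)]
7. shoelace: 402.0584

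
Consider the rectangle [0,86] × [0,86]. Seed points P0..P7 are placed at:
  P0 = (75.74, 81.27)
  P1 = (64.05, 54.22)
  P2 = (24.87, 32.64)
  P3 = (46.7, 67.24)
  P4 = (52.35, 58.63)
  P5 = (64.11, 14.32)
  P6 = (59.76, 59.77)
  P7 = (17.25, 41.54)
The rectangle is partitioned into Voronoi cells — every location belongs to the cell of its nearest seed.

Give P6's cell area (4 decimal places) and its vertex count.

1. box [0,86]×[0,86]: [(0, 0) (86, 0) (86, 86) (0, 86)]
2. ⊥bis P6·P0 via (67.75,70.52): [(0, 0) (86, 0) (86, 56.9556) (46.9227, 86) (0, 86)]  |A|=6828.5115
3. ⊥bis P6·P1 via (61.905,56.995): [(0, 9.1441) (73.6904, 66.1048) (46.9227, 86) (0, 86)]  |A|=3298.5388
4. ⊥bis P6·P2 via (42.315,46.205): [(44.4289, 43.4865) (73.6904, 66.1048) (46.9227, 86) (11.3709, 86)]  |A|=1349.5177
5. ⊥bis P6·P3 via (53.23,63.505): [(42.9026, 45.4493) (44.4289, 43.4865) (73.6904, 66.1048) (60.3769, 76.0001)]  |A|=335.8052
6. ⊥bis P6·P4 via (56.055,59.2): [(54.9343, 66.4846) (56.9799, 53.188) (73.6904, 66.1048) (60.3769, 76.0001)]  |A|=214.5778
7. ⊥bis P6·P5 via (61.935,37.045): [(54.9343, 66.4846) (56.9799, 53.188) (73.6904, 66.1048) (60.3769, 76.0001)]  |A|=214.5778
8. ⊥bis P6·P7 via (38.505,50.655): [(54.9343, 66.4846) (56.9799, 53.188) (73.6904, 66.1048) (60.3769, 76.0001)]  |A|=214.5778
9. canonical 4-gon: [(54.9343, 66.4846) (56.9799, 53.188) (73.6904, 66.1048) (60.3769, 76.0001)]
10. shoelace: 214.5778

Area of P6's cell: 214.5778 (4 vertices)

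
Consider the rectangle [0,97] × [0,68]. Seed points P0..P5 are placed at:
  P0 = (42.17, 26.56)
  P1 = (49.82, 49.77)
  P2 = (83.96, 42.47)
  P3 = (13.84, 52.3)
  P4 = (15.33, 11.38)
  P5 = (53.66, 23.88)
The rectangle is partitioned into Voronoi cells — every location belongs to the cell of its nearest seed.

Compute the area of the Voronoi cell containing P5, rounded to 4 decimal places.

Area of P5's cell: 1176.3182

1. box [0,97]×[0,68]: [(0, 0) (97, 0) (97, 68) (0, 68)]
2. ⊥bis P5·P0 via (47.915,25.22): [(42.0325, 0) (97, 0) (97, 68) (57.8933, 68)]  |A|=3198.5226
3. ⊥bis P5·P1 via (51.74,36.825): [(50.5818, 36.6532) (42.0325, 0) (97, 0) (97, 43.538)]  |A|=2017.8449
4. ⊥bis P5·P2 via (68.81,33.175): [(65.3336, 38.8412) (50.5818, 36.6532) (42.0325, 0) (89.1639, 0)]  |A|=1176.3182
5. ⊥bis P5·P3 via (33.75,38.09): [(65.3336, 38.8412) (50.5818, 36.6532) (42.0325, 0) (89.1639, 0)]  |A|=1176.3182
6. ⊥bis P5·P4 via (34.495,17.63): [(65.3336, 38.8412) (50.5818, 36.6532) (42.0325, 0) (89.1639, 0)]  |A|=1176.3182
7. canonical 4-gon: [(65.3336, 38.8412) (50.5818, 36.6532) (42.0325, 0) (89.1639, 0)]
8. shoelace: 1176.3182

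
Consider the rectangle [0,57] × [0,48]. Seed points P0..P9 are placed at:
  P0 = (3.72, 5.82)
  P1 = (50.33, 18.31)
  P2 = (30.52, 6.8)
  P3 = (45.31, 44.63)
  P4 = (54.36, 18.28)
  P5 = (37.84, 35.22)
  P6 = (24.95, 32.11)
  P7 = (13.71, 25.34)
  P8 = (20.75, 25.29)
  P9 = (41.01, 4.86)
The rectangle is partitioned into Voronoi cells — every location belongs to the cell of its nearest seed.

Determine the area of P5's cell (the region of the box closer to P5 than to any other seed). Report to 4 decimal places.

1. box [0,57]×[0,48]: [(0, 0) (57, 0) (57, 48) (0, 48)]
2. ⊥bis P5·P0 via (20.78,20.52): [(0, 44.6361) (38.4614, 0) (57, 0) (57, 48) (0, 48)]  |A|=1877.6173
3. ⊥bis P5·P1 via (44.085,26.765): [(0, 44.6361) (26.5554, 13.8174) (57, 36.3042) (57, 48) (0, 48)]  |A|=1196.9062
4. ⊥bis P5·P2 via (34.18,21.01): [(0, 44.6361) (16.4151, 25.5856) (35.747, 20.6064) (57, 36.3042) (57, 48) (0, 48)]  |A|=1108.4006
5. ⊥bis P5·P3 via (41.575,39.925): [(0, 44.6361) (16.4151, 25.5856) (35.747, 20.6064) (51.3723, 32.1475) (31.4029, 48) (0, 48)]  |A|=872.6018
6. ⊥bis P5·P4 via (46.1,26.75): [(0, 44.6361) (16.4151, 25.5856) (35.747, 20.6064) (51.3723, 32.1475) (31.4029, 48) (0, 48)]  |A|=872.6018
7. ⊥bis P5·P6 via (31.395,33.665): [(34.4661, 20.9363) (35.747, 20.6064) (51.3723, 32.1475) (31.4029, 48) (27.9364, 48)]  |A|=302.8211
8. ⊥bis P5·P7 via (25.775,30.28): [(34.4661, 20.9363) (35.747, 20.6064) (51.3723, 32.1475) (31.4029, 48) (27.9364, 48)]  |A|=302.8211
9. ⊥bis P5·P8 via (29.295,30.255): [(34.2932, 21.6529) (34.7524, 20.8626) (35.747, 20.6064) (51.3723, 32.1475) (31.4029, 48) (27.9364, 48)]  |A|=302.7248
10. ⊥bis P5·P9 via (39.425,20.04): [(34.2932, 21.6529) (34.7524, 20.8626) (35.747, 20.6064) (51.3723, 32.1475) (31.4029, 48) (27.9364, 48)]  |A|=302.7248
11. canonical 6-gon: [(34.2932, 21.6529) (34.7524, 20.8626) (35.747, 20.6064) (51.3723, 32.1475) (31.4029, 48) (27.9364, 48)]
12. shoelace: 302.7248

Area of P5's cell: 302.7248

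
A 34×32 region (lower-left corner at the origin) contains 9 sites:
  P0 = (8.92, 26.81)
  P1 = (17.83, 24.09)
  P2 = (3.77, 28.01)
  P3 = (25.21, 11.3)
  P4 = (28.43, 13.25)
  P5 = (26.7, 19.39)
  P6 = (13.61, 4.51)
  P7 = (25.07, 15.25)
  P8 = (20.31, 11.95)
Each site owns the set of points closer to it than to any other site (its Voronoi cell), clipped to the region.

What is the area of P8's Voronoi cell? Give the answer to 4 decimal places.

1. box [0,34]×[0,32]: [(0, 0) (34, 0) (34, 32) (0, 32)]
2. ⊥bis P8·P0 via (14.615,19.38): [(0, 8.1778) (0, 0) (34, 0) (34, 32) (31.0797, 32)]  |A|=717.8061
3. ⊥bis P8·P1 via (19.07,18.02): [(10.5772, 16.2851) (0, 8.1778) (0, 0) (34, 0) (34, 21.07)]  |A|=566.8538
4. ⊥bis P8·P2 via (12.04,19.98): [(10.5772, 16.2851) (2.2689, 9.9169) (0, 7.5801) (0, 0) (34, 0) (34, 21.07)]  |A|=566.1758
5. ⊥bis P8·P3 via (22.76,11.625): [(23.7347, 18.9729) (10.5772, 16.2851) (2.2689, 9.9169) (0, 7.5801) (0, 0) (21.2179, 0)]  |A|=336.7746
6. ⊥bis P8·P4 via (24.37,12.6): [(23.5603, 17.6577) (23.3619, 18.8968) (10.5772, 16.2851) (2.2689, 9.9169) (0, 7.5801) (0, 0) (21.2179, 0)]  |A|=336.536
7. ⊥bis P8·P5 via (23.505,15.67): [(23.3179, 15.8307) (20.4424, 18.3004) (10.5772, 16.2851) (2.2689, 9.9169) (0, 7.5801) (0, 0) (21.2179, 0)]  |A|=331.7421
8. ⊥bis P8·P6 via (16.96,8.23): [(21.7388, 3.9265) (23.3179, 15.8307) (20.4424, 18.3004) (10.5772, 16.2851) (9.1932, 15.2243)]  |A|=105.7438
9. ⊥bis P8·P7 via (22.69,13.6): [(21.7388, 3.9265) (22.9687, 13.198) (19.5568, 18.1194) (10.5772, 16.2851) (9.1932, 15.2243)]  |A|=99.0395
10. canonical 5-gon: [(21.7388, 3.9265) (22.9687, 13.198) (19.5568, 18.1194) (10.5772, 16.2851) (9.1932, 15.2243)]
11. shoelace: 99.0395

Area of P8's cell: 99.0395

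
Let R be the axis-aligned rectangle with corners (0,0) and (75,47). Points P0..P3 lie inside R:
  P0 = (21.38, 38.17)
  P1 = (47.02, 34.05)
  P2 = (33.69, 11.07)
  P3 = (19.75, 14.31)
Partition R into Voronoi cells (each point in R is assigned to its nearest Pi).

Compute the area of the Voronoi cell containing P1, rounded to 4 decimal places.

1. box [0,75]×[0,47]: [(0, 0) (75, 0) (75, 47) (0, 47)]
2. ⊥bis P1·P0 via (34.2,36.11): [(28.3976, 0) (75, 0) (75, 47) (35.9499, 47)]  |A|=2012.834
3. ⊥bis P1·P2 via (40.355,22.56): [(32.7331, 26.9812) (75, 2.4635) (75, 47) (35.9499, 47)]  |A|=1332.0775
4. ⊥bis P1·P3 via (33.385,24.18): [(32.7331, 26.9812) (75, 2.4635) (75, 47) (35.9499, 47)]  |A|=1332.0775
5. canonical 4-gon: [(32.7331, 26.9812) (75, 2.4635) (75, 47) (35.9499, 47)]
6. shoelace: 1332.0775

Area of P1's cell: 1332.0775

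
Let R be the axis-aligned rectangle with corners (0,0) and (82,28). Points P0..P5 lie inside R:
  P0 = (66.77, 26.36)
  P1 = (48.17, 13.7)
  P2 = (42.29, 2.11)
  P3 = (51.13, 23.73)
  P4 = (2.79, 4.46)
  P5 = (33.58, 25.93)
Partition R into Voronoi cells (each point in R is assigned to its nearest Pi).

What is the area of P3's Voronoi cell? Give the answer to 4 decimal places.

1. box [0,82]×[0,28]: [(0, 0) (82, 0) (82, 28) (0, 28)]
2. ⊥bis P3·P0 via (58.95,25.045): [(0, 0) (63.1615, 0) (58.4531, 28) (0, 28)]  |A|=1702.6047
3. ⊥bis P3·P1 via (49.65,18.715): [(60.5556, 15.4966) (58.4531, 28) (18.1877, 28)]  |A|=251.7278
4. ⊥bis P3·P2 via (46.71,12.92): [(60.5556, 15.4966) (58.4531, 28) (18.1877, 28)]  |A|=251.7278
5. ⊥bis P3·P4 via (26.96,14.095): [(21.8475, 26.9199) (60.5556, 15.4966) (58.4531, 28) (21.417, 28)]  |A|=249.9838
6. ⊥bis P3·P5 via (42.355,24.83): [(41.876, 21.0092) (60.5556, 15.4966) (58.4531, 28) (42.7524, 28)]  |A|=165.8644
7. canonical 4-gon: [(41.876, 21.0092) (60.5556, 15.4966) (58.4531, 28) (42.7524, 28)]
8. shoelace: 165.8644

Area of P3's cell: 165.8644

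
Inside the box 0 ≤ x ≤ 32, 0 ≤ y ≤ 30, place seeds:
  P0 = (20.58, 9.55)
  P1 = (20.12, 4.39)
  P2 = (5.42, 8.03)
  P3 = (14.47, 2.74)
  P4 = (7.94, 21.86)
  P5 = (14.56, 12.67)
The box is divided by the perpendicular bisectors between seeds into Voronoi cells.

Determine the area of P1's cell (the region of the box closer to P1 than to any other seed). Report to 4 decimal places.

Area of P1's cell: 97.0318

1. box [0,32]×[0,30]: [(0, 0) (32, 0) (32, 30) (0, 30)]
2. ⊥bis P1·P0 via (20.35,6.97): [(0, 8.7841) (0, 0) (32, 0) (32, 5.9314)]  |A|=235.4493
3. ⊥bis P1·P2 via (12.77,6.21): [(13.1178, 7.6147) (11.2323, 0) (32, 0) (32, 5.9314)]  |A|=135.0694
4. ⊥bis P1·P3 via (17.295,3.565): [(16.1924, 7.3406) (18.3361, 0) (32, 0) (32, 5.9314)]  |A|=97.0318
5. ⊥bis P1·P4 via (14.03,13.125): [(16.1924, 7.3406) (18.3361, 0) (32, 0) (32, 5.9314)]  |A|=97.0318
6. ⊥bis P1·P5 via (17.34,8.53): [(16.1924, 7.3406) (18.3361, 0) (32, 0) (32, 5.9314)]  |A|=97.0318
7. canonical 4-gon: [(16.1924, 7.3406) (18.3361, 0) (32, 0) (32, 5.9314)]
8. shoelace: 97.0318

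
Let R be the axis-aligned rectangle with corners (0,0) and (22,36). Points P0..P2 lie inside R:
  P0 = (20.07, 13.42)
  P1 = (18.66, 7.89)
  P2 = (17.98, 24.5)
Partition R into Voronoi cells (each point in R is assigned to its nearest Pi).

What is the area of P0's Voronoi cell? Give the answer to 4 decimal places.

1. box [0,22]×[0,36]: [(0, 0) (22, 0) (22, 36) (0, 36)]
2. ⊥bis P0·P1 via (19.365,10.655): [(0, 15.5925) (22, 9.9831) (22, 36) (0, 36)]  |A|=510.6673
3. ⊥bis P0·P2 via (19.025,18.96): [(0.4986, 15.4654) (22, 9.9831) (22, 19.5212)]  |A|=102.5402
4. canonical 3-gon: [(0.4986, 15.4654) (22, 9.9831) (22, 19.5212)]
5. shoelace: 102.5402

Area of P0's cell: 102.5402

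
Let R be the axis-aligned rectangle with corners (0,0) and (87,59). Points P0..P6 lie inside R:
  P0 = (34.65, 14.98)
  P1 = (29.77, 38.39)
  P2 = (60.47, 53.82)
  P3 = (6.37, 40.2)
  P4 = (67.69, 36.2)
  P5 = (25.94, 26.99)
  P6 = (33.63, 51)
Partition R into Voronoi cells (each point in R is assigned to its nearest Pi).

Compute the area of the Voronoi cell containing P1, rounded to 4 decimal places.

1. box [0,87]×[0,59]: [(0, 0) (87, 0) (87, 59) (0, 59)]
2. ⊥bis P1·P0 via (32.21,26.685): [(0, 19.9706) (87, 38.1064) (87, 59) (0, 59)]  |A|=2606.6514
3. ⊥bis P1·P2 via (45.12,46.105): [(0, 19.9706) (52.7306, 30.9627) (38.6389, 59) (0, 59)]  |A|=1570.6884
4. ⊥bis P1·P3 via (18.07,39.295): [(16.8469, 23.4824) (52.7306, 30.9627) (38.6389, 59) (19.5942, 59)]  |A|=893.9572
5. ⊥bis P1·P4 via (48.73,37.295): [(16.8469, 23.4824) (48.3111, 30.0414) (48.8143, 38.7547) (38.6389, 59) (19.5942, 59)]  |A|=874.9346
6. ⊥bis P1·P5 via (27.855,32.69): [(17.8199, 36.0614) (40.5525, 28.4241) (48.3111, 30.0414) (48.8143, 38.7547) (38.6389, 59) (19.5942, 59)]  |A|=728.2419
7. ⊥bis P1·P6 via (31.7,44.695): [(18.7933, 48.6458) (17.8199, 36.0614) (40.5525, 28.4241) (48.3111, 30.0414) (48.8143, 38.7547) (48.3976, 39.5838)]  |A|=386.4604
8. canonical 6-gon: [(18.7933, 48.6458) (17.8199, 36.0614) (40.5525, 28.4241) (48.3111, 30.0414) (48.8143, 38.7547) (48.3976, 39.5838)]
9. shoelace: 386.4604

Area of P1's cell: 386.4604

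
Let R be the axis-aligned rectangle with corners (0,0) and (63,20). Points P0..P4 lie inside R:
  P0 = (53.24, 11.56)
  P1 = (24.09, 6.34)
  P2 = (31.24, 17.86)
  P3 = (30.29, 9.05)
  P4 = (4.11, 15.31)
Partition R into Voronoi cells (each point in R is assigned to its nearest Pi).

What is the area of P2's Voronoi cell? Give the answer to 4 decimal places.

Area of P2's cell: 150.6877

1. box [0,63]×[0,20]: [(0, 0) (63, 0) (63, 20) (0, 20)]
2. ⊥bis P2·P0 via (42.24,14.71): [(0, 0) (38.0276, 0) (43.7549, 20) (0, 20)]  |A|=817.8245
3. ⊥bis P2·P1 via (27.665,12.1): [(39.4058, 4.8129) (43.7549, 20) (14.9366, 20)]  |A|=218.8324
4. ⊥bis P2·P3 via (30.765,13.455): [(24.371, 14.1445) (41.5477, 12.2923) (43.7549, 20) (14.9366, 20)]  |A|=152.6136
5. ⊥bis P2·P4 via (17.675,16.585): [(17.5038, 18.4067) (24.371, 14.1445) (41.5477, 12.2923) (43.7549, 20) (17.354, 20)]  |A|=150.6877
6. canonical 5-gon: [(17.5038, 18.4067) (24.371, 14.1445) (41.5477, 12.2923) (43.7549, 20) (17.354, 20)]
7. shoelace: 150.6877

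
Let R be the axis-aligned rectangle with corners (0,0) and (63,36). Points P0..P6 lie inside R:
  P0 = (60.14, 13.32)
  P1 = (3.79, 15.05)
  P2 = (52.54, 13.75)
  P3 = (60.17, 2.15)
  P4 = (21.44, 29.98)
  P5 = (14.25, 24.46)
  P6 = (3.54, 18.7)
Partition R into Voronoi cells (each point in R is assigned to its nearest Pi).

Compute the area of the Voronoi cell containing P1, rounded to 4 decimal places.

1. box [0,63]×[0,36]: [(0, 0) (63, 0) (63, 36) (0, 36)]
2. ⊥bis P1·P0 via (31.965,14.185): [(0, 0) (31.5295, 0) (32.6347, 36) (0, 36)]  |A|=1154.9565
3. ⊥bis P1·P2 via (28.165,14.4): [(0, 0) (27.781, 0) (28.741, 36) (0, 36)]  |A|=1017.396
4. ⊥bis P1·P3 via (31.98,8.6): [(0, 0) (27.781, 0) (28.741, 36) (0, 36)]  |A|=1017.396
5. ⊥bis P1·P4 via (12.615,22.515): [(0, 0) (27.781, 0) (27.8996, 4.4458) (1.2081, 36) (0, 36)]  |A|=583.008
6. ⊥bis P1·P5 via (9.02,19.755): [(0, 29.7815) (0, 0) (26.7919, 0)]  |A|=398.9519
7. ⊥bis P1·P6 via (3.665,16.875): [(11.1497, 17.3877) (0, 16.624) (0, 0) (26.7919, 0)]  |A|=325.6007
8. canonical 4-gon: [(11.1497, 17.3877) (0, 16.624) (0, 0) (26.7919, 0)]
9. shoelace: 325.6007

Area of P1's cell: 325.6007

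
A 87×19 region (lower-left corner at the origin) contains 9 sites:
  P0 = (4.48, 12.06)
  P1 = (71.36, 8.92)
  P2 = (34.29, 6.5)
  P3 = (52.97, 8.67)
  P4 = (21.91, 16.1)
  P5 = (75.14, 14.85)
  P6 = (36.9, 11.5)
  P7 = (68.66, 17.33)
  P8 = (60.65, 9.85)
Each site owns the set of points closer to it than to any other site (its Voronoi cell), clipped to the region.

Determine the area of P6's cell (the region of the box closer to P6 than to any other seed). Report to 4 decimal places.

Area of P6's cell: 168.3778

1. box [0,87]×[0,19]: [(0, 0) (87, 0) (87, 19) (0, 19)]
2. ⊥bis P6·P0 via (20.69,11.78): [(20.4865, 0) (87, 0) (87, 19) (20.8147, 19)]  |A|=1260.6383
3. ⊥bis P6·P1 via (54.13,10.21): [(20.4865, 0) (53.3656, 0) (54.7881, 19) (20.8147, 19)]  |A|=635.0983
4. ⊥bis P6·P2 via (35.595,9): [(20.7756, 16.7357) (52.8364, 0) (53.3656, 0) (54.7881, 19) (20.8147, 19)]  |A|=364.3991
5. ⊥bis P6·P3 via (44.935,10.085): [(20.7756, 16.7357) (43.9737, 4.6263) (46.505, 19) (20.8147, 19)]  |A|=211.132
6. ⊥bis P6·P4 via (29.405,13.8): [(28.99, 12.4478) (43.9737, 4.6263) (46.505, 19) (31.0007, 19)]  |A|=168.3778
7. ⊥bis P6·P5 via (56.02,13.175): [(28.99, 12.4478) (43.9737, 4.6263) (46.505, 19) (31.0007, 19)]  |A|=168.3778
8. ⊥bis P6·P7 via (52.78,14.415): [(28.99, 12.4478) (43.9737, 4.6263) (46.505, 19) (31.0007, 19)]  |A|=168.3778
9. ⊥bis P6·P8 via (48.775,10.675): [(28.99, 12.4478) (43.9737, 4.6263) (46.505, 19) (31.0007, 19)]  |A|=168.3778
10. canonical 4-gon: [(28.99, 12.4478) (43.9737, 4.6263) (46.505, 19) (31.0007, 19)]
11. shoelace: 168.3778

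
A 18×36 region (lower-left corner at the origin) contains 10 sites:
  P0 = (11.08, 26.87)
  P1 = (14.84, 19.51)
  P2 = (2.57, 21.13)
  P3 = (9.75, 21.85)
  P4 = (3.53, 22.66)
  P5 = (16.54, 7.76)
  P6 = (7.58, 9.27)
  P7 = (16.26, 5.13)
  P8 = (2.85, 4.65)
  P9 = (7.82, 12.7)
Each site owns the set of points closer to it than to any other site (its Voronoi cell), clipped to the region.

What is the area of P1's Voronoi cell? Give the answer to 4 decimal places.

1. box [0,18]×[0,36]: [(0, 0) (18, 0) (18, 36) (0, 36)]
2. ⊥bis P1·P0 via (12.96,23.19): [(0, 16.5691) (0, 0) (18, 0) (18, 25.7648)]  |A|=381.0052
3. ⊥bis P1·P2 via (8.705,20.32): [(8.8036, 21.0666) (6.0222, 0) (18, 0) (18, 25.7648)]  |A|=244.6381
4. ⊥bis P1·P3 via (12.295,20.68): [(13.599, 23.5164) (7.3253, 9.8698) (6.0222, 0) (18, 0) (18, 25.7648)]  |A|=219.6022
5. ⊥bis P1·P4 via (9.185,21.085): [(13.599, 23.5164) (7.3253, 9.8698) (6.0222, 0) (18, 0) (18, 25.7648)]  |A|=219.6022
6. ⊥bis P1·P5 via (15.69,13.635): [(13.599, 23.5164) (8.5836, 12.6068) (18, 13.9692) (18, 25.7648)]  |A|=73.9046
7. ⊥bis P1·P6 via (11.21,14.39): [(13.599, 23.5164) (9.8474, 15.356) (12.8537, 13.2246) (18, 13.9692) (18, 25.7648)]  |A|=68.4253
8. ⊥bis P1·P7 via (15.55,12.32): [(13.599, 23.5164) (9.8474, 15.356) (12.8537, 13.2246) (18, 13.9692) (18, 25.7648)]  |A|=68.4253
9. ⊥bis P1·P8 via (8.845,12.08): [(13.599, 23.5164) (9.8474, 15.356) (12.8537, 13.2246) (18, 13.9692) (18, 25.7648)]  |A|=68.4253
10. ⊥bis P1·P9 via (11.33,16.105): [(13.599, 23.5164) (10.5577, 16.9011) (13.9678, 13.3858) (18, 13.9692) (18, 25.7648)]  |A|=63.1129
11. canonical 5-gon: [(13.599, 23.5164) (10.5577, 16.9011) (13.9678, 13.3858) (18, 13.9692) (18, 25.7648)]
12. shoelace: 63.1129

Area of P1's cell: 63.1129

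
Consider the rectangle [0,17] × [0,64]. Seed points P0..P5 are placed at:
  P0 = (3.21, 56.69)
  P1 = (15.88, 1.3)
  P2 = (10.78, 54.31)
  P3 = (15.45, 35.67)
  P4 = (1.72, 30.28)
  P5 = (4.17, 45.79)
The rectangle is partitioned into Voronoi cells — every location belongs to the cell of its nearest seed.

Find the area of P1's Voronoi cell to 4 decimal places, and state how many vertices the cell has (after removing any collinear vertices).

1. box [0,17]×[0,64]: [(0, 0) (17, 0) (17, 64) (0, 64)]
2. ⊥bis P1·P0 via (9.545,28.995): [(0, 26.8117) (0, 0) (17, 0) (17, 30.7003)]  |A|=488.8514
3. ⊥bis P1·P2 via (13.33,27.805): [(0, 26.5225) (0, 0) (17, 0) (17, 28.1581)]  |A|=464.7853
4. ⊥bis P1·P3 via (15.665,18.485): [(0, 18.289) (0, 0) (17, 0) (17, 18.5017)]  |A|=312.7211
5. ⊥bis P1·P4 via (8.8,15.79): [(14.2802, 18.4677) (0, 11.4902) (0, 0) (17, 0) (17, 18.5017)]  |A|=264.1771
6. ⊥bis P1·P5 via (10.025,23.545): [(14.2802, 18.4677) (0, 11.4902) (0, 0) (17, 0) (17, 18.5017)]  |A|=264.1771
7. canonical 5-gon: [(14.2802, 18.4677) (0, 11.4902) (0, 0) (17, 0) (17, 18.5017)]
8. shoelace: 264.1771

Area of P1's cell: 264.1771 (5 vertices)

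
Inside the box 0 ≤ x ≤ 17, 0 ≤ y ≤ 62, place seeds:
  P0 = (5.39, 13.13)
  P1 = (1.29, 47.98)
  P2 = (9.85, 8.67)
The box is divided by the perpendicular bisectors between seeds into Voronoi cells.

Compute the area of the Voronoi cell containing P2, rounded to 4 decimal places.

Area of P2's cell: 200.2600

1. box [0,17]×[0,62]: [(0, 0) (17, 0) (17, 62) (0, 62)]
2. ⊥bis P2·P0 via (7.62,10.9): [(0, 3.28) (0, 0) (17, 0) (17, 20.28)]  |A|=200.26
3. ⊥bis P2·P1 via (5.57,28.325): [(0, 3.28) (0, 0) (17, 0) (17, 20.28)]  |A|=200.26
4. canonical 4-gon: [(0, 3.28) (0, 0) (17, 0) (17, 20.28)]
5. shoelace: 200.26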